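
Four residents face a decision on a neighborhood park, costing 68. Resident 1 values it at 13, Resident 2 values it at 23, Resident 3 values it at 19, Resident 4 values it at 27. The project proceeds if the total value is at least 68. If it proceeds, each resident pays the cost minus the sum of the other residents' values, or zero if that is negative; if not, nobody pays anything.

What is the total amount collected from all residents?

27

Total value 82 ≥ cost 68, so it is built.
Resident 1: others sum to 69; max(0, 68 - 69) = 0.
Resident 2: others sum to 59; max(0, 68 - 59) = 9.
Resident 3: others sum to 63; max(0, 68 - 63) = 5.
Resident 4: others sum to 55; max(0, 68 - 55) = 13.
Total collected = 0 + 9 + 5 + 13 = 27.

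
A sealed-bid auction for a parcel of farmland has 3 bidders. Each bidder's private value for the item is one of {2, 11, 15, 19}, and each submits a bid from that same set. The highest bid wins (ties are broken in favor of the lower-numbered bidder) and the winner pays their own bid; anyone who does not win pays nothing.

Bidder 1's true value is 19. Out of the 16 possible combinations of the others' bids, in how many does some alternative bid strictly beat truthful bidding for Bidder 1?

Others bid (2, 2): truth gives 0; bid 2 gives 17 > 0. Violating.
Others bid (2, 11): truth gives 0; bid 11 gives 8 > 0. Violating.
Others bid (2, 15): truth gives 0; bid 15 gives 4 > 0. Violating.
Others bid (11, 2): truth gives 0; bid 11 gives 8 > 0. Violating.
Others bid (2, 19): truth gives 0; no alternative beats it.
Others bid (11, 19): truth gives 0; no alternative beats it.
(Checking all 16 profiles: 9 have a profitable deviation, 7 do not.)

9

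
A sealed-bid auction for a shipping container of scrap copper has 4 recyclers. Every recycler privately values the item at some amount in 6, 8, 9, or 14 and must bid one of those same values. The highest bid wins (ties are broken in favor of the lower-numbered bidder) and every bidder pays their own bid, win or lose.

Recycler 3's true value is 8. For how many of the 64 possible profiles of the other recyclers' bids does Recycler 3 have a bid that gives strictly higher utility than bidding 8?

Others bid (6, 6, 9): truth gives -8; bid 9 gives -1 > -8. Violating.
Others bid (6, 6, 14): truth gives -8; bid 6 gives -6 > -8. Violating.
Others bid (6, 8, 6): truth gives -8; bid 9 gives -1 > -8. Violating.
Others bid (6, 8, 8): truth gives -8; bid 9 gives -1 > -8. Violating.
Others bid (6, 6, 6): truth gives 0; no alternative beats it.
Others bid (6, 6, 8): truth gives 0; no alternative beats it.
(Checking all 64 profiles: 62 have a profitable deviation, 2 do not.)

62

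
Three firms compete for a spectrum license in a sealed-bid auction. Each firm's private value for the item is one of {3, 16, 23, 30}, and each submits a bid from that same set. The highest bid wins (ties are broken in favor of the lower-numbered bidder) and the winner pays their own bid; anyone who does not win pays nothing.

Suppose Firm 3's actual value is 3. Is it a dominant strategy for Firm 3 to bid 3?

Yes

Check each profile of the others' bids and compare truth against every alternative bid.
Others bid (3, 3): truth gives 0, best alternative gives -13.
Others bid (3, 16): truth gives 0, best alternative gives 0.
Others bid (3, 23): truth gives 0, best alternative gives 0.
Others bid (3, 30): truth gives 0, best alternative gives 0.
Others bid (16, 3): truth gives 0, best alternative gives 0.
Others bid (16, 16): truth gives 0, best alternative gives 0.
(Remaining 10 profiles checked similarly; truth is weakly best in each.)
In every case the truthful bid is at least as good as any alternative, so it is a dominant strategy.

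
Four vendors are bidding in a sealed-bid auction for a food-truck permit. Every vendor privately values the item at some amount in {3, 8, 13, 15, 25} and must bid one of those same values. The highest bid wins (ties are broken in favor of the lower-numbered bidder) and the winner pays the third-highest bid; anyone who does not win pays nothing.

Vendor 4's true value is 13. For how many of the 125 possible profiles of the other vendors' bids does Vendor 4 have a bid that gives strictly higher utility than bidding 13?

Others bid (3, 3, 13): truth gives 0; bid 15 gives 10 > 0. Violating.
Others bid (3, 3, 15): truth gives 0; bid 25 gives 10 > 0. Violating.
Others bid (3, 8, 13): truth gives 0; bid 15 gives 5 > 0. Violating.
Others bid (3, 8, 15): truth gives 0; bid 25 gives 5 > 0. Violating.
Others bid (3, 3, 3): truth gives 10; no alternative beats it.
Others bid (3, 3, 8): truth gives 10; no alternative beats it.
(Checking all 125 profiles: 24 have a profitable deviation, 101 do not.)

24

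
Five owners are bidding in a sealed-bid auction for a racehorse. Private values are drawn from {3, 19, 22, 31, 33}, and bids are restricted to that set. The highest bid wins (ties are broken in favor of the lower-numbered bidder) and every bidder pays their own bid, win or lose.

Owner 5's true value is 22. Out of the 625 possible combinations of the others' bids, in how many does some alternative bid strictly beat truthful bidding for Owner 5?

Others bid (3, 3, 3, 3): truth gives 0; bid 19 gives 3 > 0. Violating.
Others bid (3, 3, 3, 22): truth gives -22; bid 3 gives -3 > -22. Violating.
Others bid (3, 3, 3, 31): truth gives -22; bid 3 gives -3 > -22. Violating.
Others bid (3, 3, 3, 33): truth gives -22; bid 3 gives -3 > -22. Violating.
Others bid (3, 3, 3, 19): truth gives 0; no alternative beats it.
Others bid (3, 3, 19, 3): truth gives 0; no alternative beats it.
(Checking all 625 profiles: 610 have a profitable deviation, 15 do not.)

610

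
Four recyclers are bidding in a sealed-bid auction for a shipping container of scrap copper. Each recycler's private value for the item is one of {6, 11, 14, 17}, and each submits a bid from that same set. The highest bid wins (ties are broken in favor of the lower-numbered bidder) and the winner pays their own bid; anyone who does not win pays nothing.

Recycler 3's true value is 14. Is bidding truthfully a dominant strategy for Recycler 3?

No

Consider the case where Recycler 1 bids 6, Recycler 2 bids 6 and Recycler 4 bids 6.
Truthful bid 14: wins, pays 14, utility 14 - 14 = 0.
Bid 11 instead: wins, pays 11, utility 14 - 11 = 3.
Since 3 > 0, bidding 11 is strictly better here, so truthful bidding is not dominant.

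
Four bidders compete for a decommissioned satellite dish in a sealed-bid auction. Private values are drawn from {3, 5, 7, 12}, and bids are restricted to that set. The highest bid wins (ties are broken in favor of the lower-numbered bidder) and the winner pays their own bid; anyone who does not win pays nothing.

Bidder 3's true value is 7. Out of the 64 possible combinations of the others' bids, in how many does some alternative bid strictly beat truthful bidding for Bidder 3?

Others bid (3, 3, 3): truth gives 0; bid 5 gives 2 > 0. Violating.
Others bid (3, 3, 5): truth gives 0; bid 5 gives 2 > 0. Violating.
Others bid (3, 3, 7): truth gives 0; no alternative beats it.
Others bid (3, 3, 12): truth gives 0; no alternative beats it.
(Checking all 64 profiles: 2 have a profitable deviation, 62 do not.)

2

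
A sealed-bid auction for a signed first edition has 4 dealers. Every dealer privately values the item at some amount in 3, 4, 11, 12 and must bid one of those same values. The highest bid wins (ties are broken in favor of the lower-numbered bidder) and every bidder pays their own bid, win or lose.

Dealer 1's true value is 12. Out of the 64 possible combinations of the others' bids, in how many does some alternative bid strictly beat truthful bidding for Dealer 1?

Others bid (3, 3, 3): truth gives 0; bid 3 gives 9 > 0. Violating.
Others bid (3, 3, 4): truth gives 0; bid 4 gives 8 > 0. Violating.
Others bid (3, 3, 11): truth gives 0; bid 11 gives 1 > 0. Violating.
Others bid (3, 4, 3): truth gives 0; bid 4 gives 8 > 0. Violating.
Others bid (3, 3, 12): truth gives 0; no alternative beats it.
Others bid (3, 4, 12): truth gives 0; no alternative beats it.
(Checking all 64 profiles: 27 have a profitable deviation, 37 do not.)

27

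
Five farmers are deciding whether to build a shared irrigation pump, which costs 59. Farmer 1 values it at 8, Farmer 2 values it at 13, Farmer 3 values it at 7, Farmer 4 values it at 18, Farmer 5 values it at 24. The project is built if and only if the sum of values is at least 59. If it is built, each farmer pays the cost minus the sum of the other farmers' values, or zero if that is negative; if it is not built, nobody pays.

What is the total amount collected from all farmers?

Total value 70 ≥ cost 59, so it is built.
Farmer 1: others sum to 62; max(0, 59 - 62) = 0.
Farmer 2: others sum to 57; max(0, 59 - 57) = 2.
Farmer 3: others sum to 63; max(0, 59 - 63) = 0.
Farmer 4: others sum to 52; max(0, 59 - 52) = 7.
Farmer 5: others sum to 46; max(0, 59 - 46) = 13.
Total collected = 0 + 2 + 0 + 7 + 13 = 22.

22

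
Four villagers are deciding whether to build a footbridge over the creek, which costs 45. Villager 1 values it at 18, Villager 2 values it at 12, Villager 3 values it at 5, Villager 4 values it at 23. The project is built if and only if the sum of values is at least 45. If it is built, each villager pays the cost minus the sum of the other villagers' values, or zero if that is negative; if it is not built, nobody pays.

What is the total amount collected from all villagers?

15

Total value 58 ≥ cost 45, so it is built.
Villager 1: others sum to 40; max(0, 45 - 40) = 5.
Villager 2: others sum to 46; max(0, 45 - 46) = 0.
Villager 3: others sum to 53; max(0, 45 - 53) = 0.
Villager 4: others sum to 35; max(0, 45 - 35) = 10.
Total collected = 5 + 0 + 0 + 10 = 15.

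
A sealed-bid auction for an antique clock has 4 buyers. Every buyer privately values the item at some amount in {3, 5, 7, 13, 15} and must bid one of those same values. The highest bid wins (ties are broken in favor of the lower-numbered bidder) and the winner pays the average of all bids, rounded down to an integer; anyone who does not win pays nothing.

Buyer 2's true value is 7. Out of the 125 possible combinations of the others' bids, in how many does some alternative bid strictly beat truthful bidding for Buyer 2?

3

Others bid (3, 3, 3): truth gives 3; bid 5 gives 4 > 3. Violating.
Others bid (3, 5, 5): truth gives 2; bid 5 gives 3 > 2. Violating.
Others bid (7, 3, 3): truth gives 0; bid 13 gives 1 > 0. Violating.
Others bid (3, 3, 5): truth gives 3; no alternative beats it.
Others bid (3, 3, 7): truth gives 2; no alternative beats it.
(Checking all 125 profiles: 3 have a profitable deviation, 122 do not.)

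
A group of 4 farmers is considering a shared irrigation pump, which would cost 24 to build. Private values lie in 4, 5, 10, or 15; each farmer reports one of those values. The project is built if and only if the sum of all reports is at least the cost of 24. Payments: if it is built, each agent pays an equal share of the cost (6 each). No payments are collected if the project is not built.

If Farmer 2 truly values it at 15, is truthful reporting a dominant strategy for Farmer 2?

Yes

Check each profile of the others' reports and compare truth against every alternative report.
Others report (4, 4, 4): truth gives 9, best alternative gives 0.
Others report (4, 4, 5): truth gives 9, best alternative gives 0.
Others report (4, 5, 4): truth gives 9, best alternative gives 0.
Others report (5, 4, 4): truth gives 9, best alternative gives 0.
Others report (4, 4, 10): truth gives 9, best alternative gives 9.
Others report (4, 4, 15): truth gives 9, best alternative gives 9.
(Remaining 58 profiles checked similarly; truth is weakly best in each.)
In every case the truthful report is at least as good as any alternative, so it is a dominant strategy.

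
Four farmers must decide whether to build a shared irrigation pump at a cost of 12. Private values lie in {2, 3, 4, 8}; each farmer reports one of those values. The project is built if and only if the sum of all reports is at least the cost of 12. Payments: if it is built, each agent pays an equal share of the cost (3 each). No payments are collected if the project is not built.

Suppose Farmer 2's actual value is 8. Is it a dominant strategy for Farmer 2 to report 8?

Check each profile of the others' reports and compare truth against every alternative report.
Others report (2, 2, 2): truth gives 5, best alternative gives 0.
Others report (2, 2, 3): truth gives 5, best alternative gives 0.
Others report (2, 3, 2): truth gives 5, best alternative gives 0.
Others report (3, 2, 2): truth gives 5, best alternative gives 0.
Others report (2, 2, 4): truth gives 5, best alternative gives 5.
Others report (2, 2, 8): truth gives 5, best alternative gives 5.
(Remaining 58 profiles checked similarly; truth is weakly best in each.)
In every case the truthful report is at least as good as any alternative, so it is a dominant strategy.

Yes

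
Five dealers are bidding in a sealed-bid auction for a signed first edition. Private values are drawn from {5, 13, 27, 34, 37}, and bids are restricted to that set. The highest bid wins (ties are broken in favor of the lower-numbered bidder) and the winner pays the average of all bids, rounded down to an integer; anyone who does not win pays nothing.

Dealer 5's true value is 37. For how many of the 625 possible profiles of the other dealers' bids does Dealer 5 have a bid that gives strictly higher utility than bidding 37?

Others bid (5, 5, 5, 5): truth gives 26; bid 13 gives 31 > 26. Violating.
Others bid (5, 5, 5, 13): truth gives 24; bid 27 gives 26 > 24. Violating.
Others bid (5, 5, 13, 5): truth gives 24; bid 27 gives 26 > 24. Violating.
Others bid (5, 5, 13, 13): truth gives 23; bid 27 gives 25 > 23. Violating.
Others bid (5, 5, 5, 27): truth gives 22; no alternative beats it.
Others bid (5, 5, 5, 34): truth gives 20; no alternative beats it.
(Checking all 625 profiles: 57 have a profitable deviation, 568 do not.)

57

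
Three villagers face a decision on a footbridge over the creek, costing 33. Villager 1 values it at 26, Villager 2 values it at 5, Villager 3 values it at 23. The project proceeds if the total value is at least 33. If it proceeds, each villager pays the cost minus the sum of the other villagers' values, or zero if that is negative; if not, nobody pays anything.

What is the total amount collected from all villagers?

Total value 54 ≥ cost 33, so it is built.
Villager 1: others sum to 28; max(0, 33 - 28) = 5.
Villager 2: others sum to 49; max(0, 33 - 49) = 0.
Villager 3: others sum to 31; max(0, 33 - 31) = 2.
Total collected = 5 + 0 + 2 = 7.

7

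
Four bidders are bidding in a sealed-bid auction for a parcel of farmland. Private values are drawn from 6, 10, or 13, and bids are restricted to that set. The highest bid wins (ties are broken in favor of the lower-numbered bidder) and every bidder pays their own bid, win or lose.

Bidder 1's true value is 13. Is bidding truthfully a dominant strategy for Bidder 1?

Consider the case where Bidder 2 bids 6, Bidder 3 bids 6 and Bidder 4 bids 6.
Truthful bid 13: wins, pays 13, utility 13 - 13 = 0.
Bid 6 instead: wins, pays 6, utility 13 - 6 = 7.
Since 7 > 0, bidding 6 is strictly better here, so truthful bidding is not dominant.

No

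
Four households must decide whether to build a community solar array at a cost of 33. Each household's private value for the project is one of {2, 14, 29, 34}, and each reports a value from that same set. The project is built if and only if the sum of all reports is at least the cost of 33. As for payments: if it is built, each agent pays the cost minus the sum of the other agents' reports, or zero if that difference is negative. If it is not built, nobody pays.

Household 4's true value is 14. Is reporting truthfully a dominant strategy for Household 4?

Yes

Check each profile of the others' reports and compare truth against every alternative report.
Others report (2, 2, 29): truth gives 14, best alternative gives 14.
Others report (2, 2, 34): truth gives 14, best alternative gives 14.
Others report (2, 14, 29): truth gives 14, best alternative gives 14.
Others report (2, 14, 34): truth gives 14, best alternative gives 14.
Others report (2, 29, 2): truth gives 14, best alternative gives 14.
Others report (2, 29, 14): truth gives 14, best alternative gives 14.
(Remaining 58 profiles checked similarly; truth is weakly best in each.)
In every case the truthful report is at least as good as any alternative, so it is a dominant strategy.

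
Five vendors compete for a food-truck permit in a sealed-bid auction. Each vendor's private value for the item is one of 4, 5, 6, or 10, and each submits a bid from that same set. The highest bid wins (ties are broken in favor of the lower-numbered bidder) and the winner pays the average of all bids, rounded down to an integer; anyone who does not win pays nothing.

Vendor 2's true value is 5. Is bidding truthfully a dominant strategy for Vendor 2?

No

Consider the case where Vendor 1 bids 4, Vendor 3 bids 4, Vendor 4 bids 4 and Vendor 5 bids 6.
Truthful bid 5: loses, pays 0, utility 0.
Bid 6 instead: wins, pays 4, utility 5 - 4 = 1.
Since 1 > 0, bidding 6 is strictly better here, so truthful bidding is not dominant.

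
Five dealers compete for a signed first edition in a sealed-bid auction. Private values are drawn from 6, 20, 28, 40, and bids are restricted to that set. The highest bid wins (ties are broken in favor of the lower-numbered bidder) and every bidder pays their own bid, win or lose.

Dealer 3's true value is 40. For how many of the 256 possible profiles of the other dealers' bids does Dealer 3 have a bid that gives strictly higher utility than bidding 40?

148

Others bid (6, 6, 6, 6): truth gives 0; bid 20 gives 20 > 0. Violating.
Others bid (6, 6, 6, 20): truth gives 0; bid 20 gives 20 > 0. Violating.
Others bid (6, 6, 6, 28): truth gives 0; bid 28 gives 12 > 0. Violating.
Others bid (6, 6, 20, 6): truth gives 0; bid 20 gives 20 > 0. Violating.
Others bid (6, 6, 6, 40): truth gives 0; no alternative beats it.
Others bid (6, 6, 20, 40): truth gives 0; no alternative beats it.
(Checking all 256 profiles: 148 have a profitable deviation, 108 do not.)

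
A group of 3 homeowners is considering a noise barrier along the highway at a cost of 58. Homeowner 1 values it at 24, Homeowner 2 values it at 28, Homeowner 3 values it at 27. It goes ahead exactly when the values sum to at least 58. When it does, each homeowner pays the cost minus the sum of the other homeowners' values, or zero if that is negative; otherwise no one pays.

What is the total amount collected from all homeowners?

Total value 79 ≥ cost 58, so it is built.
Homeowner 1: others sum to 55; max(0, 58 - 55) = 3.
Homeowner 2: others sum to 51; max(0, 58 - 51) = 7.
Homeowner 3: others sum to 52; max(0, 58 - 52) = 6.
Total collected = 3 + 7 + 6 = 16.

16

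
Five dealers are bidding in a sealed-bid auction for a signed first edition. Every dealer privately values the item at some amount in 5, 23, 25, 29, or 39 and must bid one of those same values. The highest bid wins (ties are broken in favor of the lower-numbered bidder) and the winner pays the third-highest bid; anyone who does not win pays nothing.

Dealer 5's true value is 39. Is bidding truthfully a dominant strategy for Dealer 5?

Yes

Check each profile of the others' bids and compare truth against every alternative bid.
Others bid (5, 5, 5, 29): truth gives 34, best alternative gives 0.
Others bid (5, 5, 29, 5): truth gives 34, best alternative gives 0.
Others bid (5, 29, 5, 5): truth gives 34, best alternative gives 0.
Others bid (29, 5, 5, 5): truth gives 34, best alternative gives 0.
Others bid (5, 5, 23, 29): truth gives 16, best alternative gives 0.
Others bid (5, 5, 29, 23): truth gives 16, best alternative gives 0.
(Remaining 619 profiles checked similarly; truth is weakly best in each.)
In every case the truthful bid is at least as good as any alternative, so it is a dominant strategy.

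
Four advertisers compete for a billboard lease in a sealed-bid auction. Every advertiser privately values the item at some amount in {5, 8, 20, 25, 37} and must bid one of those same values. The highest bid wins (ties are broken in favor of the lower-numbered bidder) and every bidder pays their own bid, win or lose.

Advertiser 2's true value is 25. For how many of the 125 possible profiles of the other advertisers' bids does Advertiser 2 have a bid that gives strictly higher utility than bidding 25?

95

Others bid (5, 5, 5): truth gives 0; bid 8 gives 17 > 0. Violating.
Others bid (5, 5, 8): truth gives 0; bid 8 gives 17 > 0. Violating.
Others bid (5, 5, 20): truth gives 0; bid 20 gives 5 > 0. Violating.
Others bid (5, 5, 37): truth gives -25; bid 5 gives -5 > -25. Violating.
Others bid (5, 5, 25): truth gives 0; no alternative beats it.
Others bid (5, 8, 25): truth gives 0; no alternative beats it.
(Checking all 125 profiles: 95 have a profitable deviation, 30 do not.)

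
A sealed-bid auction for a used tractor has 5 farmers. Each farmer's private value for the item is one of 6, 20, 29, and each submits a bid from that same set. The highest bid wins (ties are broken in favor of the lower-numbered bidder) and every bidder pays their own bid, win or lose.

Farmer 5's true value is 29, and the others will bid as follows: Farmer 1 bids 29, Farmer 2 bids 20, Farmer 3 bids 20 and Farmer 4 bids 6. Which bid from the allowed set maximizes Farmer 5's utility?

6

Bid 6: loses but pays 6, utility -6.
Bid 20: loses but pays 20, utility -20.
Bid 29: loses but pays 29, utility -29.
The best choice is 6 with utility -6.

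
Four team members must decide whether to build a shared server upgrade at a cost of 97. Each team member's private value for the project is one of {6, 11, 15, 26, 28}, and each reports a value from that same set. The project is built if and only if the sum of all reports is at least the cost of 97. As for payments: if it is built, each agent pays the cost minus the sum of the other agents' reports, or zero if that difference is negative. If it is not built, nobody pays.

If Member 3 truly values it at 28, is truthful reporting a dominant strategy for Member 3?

Yes

Check each profile of the others' reports and compare truth against every alternative report.
Others report (28, 28, 28): truth gives 15, best alternative gives 15.
Others report (26, 28, 28): truth gives 13, best alternative gives 13.
Others report (28, 26, 28): truth gives 13, best alternative gives 13.
Others report (28, 28, 26): truth gives 13, best alternative gives 13.
Others report (26, 26, 28): truth gives 11, best alternative gives 11.
Others report (26, 28, 26): truth gives 11, best alternative gives 11.
(Remaining 119 profiles checked similarly; truth is weakly best in each.)
In every case the truthful report is at least as good as any alternative, so it is a dominant strategy.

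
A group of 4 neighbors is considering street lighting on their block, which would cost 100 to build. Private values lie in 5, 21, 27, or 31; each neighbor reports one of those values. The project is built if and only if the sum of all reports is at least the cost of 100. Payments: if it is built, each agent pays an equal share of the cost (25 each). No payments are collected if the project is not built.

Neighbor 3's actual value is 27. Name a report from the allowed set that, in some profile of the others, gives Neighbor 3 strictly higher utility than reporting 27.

Suppose Neighbor 1 reports 21, Neighbor 2 reports 21 and Neighbor 4 reports 27.
Report 27: project not built, utility 0.
Report 31: project built, pays 25, utility 27 - 25 = 2.
So reporting 31 beats truth here (2 > 0).

31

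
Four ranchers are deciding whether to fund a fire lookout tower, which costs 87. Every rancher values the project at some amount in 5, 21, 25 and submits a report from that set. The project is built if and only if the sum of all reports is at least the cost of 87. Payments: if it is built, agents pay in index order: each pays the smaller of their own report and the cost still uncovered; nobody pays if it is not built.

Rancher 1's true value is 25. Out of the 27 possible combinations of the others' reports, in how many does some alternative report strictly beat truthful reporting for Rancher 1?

7

Others report (21, 21, 25): truth gives 0; report 21 gives 4 > 0. Violating.
Others report (21, 25, 21): truth gives 0; report 21 gives 4 > 0. Violating.
Others report (21, 25, 25): truth gives 0; report 21 gives 4 > 0. Violating.
Others report (25, 21, 21): truth gives 0; report 21 gives 4 > 0. Violating.
Others report (5, 5, 5): truth gives 0; no alternative beats it.
Others report (5, 5, 21): truth gives 0; no alternative beats it.
(Checking all 27 profiles: 7 have a profitable deviation, 20 do not.)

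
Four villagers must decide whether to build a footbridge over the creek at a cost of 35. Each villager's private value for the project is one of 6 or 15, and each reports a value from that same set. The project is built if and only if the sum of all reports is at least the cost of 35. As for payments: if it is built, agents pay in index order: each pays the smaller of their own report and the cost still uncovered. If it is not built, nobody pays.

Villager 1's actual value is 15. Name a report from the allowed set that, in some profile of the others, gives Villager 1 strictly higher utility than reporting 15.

6

Suppose Villager 2 reports 6, Villager 3 reports 15 and Villager 4 reports 15.
Report 15: project built, pays 15, utility 15 - 15 = 0.
Report 6: project built, pays 6, utility 15 - 6 = 9.
So reporting 6 beats truth here (9 > 0).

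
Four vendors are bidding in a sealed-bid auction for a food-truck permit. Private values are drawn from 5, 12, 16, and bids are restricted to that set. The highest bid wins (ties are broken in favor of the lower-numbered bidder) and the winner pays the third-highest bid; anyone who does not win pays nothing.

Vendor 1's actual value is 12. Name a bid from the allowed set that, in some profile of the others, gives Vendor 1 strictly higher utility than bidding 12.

16

Suppose Vendor 2 bids 5, Vendor 3 bids 5 and Vendor 4 bids 16.
Bid 12: loses, pays 0, utility 0.
Bid 16: wins, pays 5, utility 12 - 5 = 7.
So bidding 16 beats truth here (7 > 0).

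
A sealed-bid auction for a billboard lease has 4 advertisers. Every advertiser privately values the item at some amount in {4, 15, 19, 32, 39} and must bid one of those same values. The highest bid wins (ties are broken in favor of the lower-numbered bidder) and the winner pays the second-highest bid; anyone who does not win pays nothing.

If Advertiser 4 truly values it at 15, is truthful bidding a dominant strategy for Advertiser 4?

Yes

Check each profile of the others' bids and compare truth against every alternative bid.
Others bid (4, 4, 4): truth gives 11, best alternative gives 11.
Others bid (4, 4, 15): truth gives 0, best alternative gives 0.
Others bid (4, 4, 19): truth gives 0, best alternative gives 0.
Others bid (4, 4, 32): truth gives 0, best alternative gives 0.
Others bid (4, 4, 39): truth gives 0, best alternative gives 0.
Others bid (4, 15, 4): truth gives 0, best alternative gives 0.
(Remaining 119 profiles checked similarly; truth is weakly best in each.)
In every case the truthful bid is at least as good as any alternative, so it is a dominant strategy.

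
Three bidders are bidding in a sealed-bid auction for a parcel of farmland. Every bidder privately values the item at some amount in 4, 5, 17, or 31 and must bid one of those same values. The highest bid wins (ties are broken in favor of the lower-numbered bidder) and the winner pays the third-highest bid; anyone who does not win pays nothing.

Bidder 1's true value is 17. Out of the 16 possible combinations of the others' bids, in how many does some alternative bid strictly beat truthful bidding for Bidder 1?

4

Others bid (4, 31): truth gives 0; bid 31 gives 13 > 0. Violating.
Others bid (5, 31): truth gives 0; bid 31 gives 12 > 0. Violating.
Others bid (31, 4): truth gives 0; bid 31 gives 13 > 0. Violating.
Others bid (31, 5): truth gives 0; bid 31 gives 12 > 0. Violating.
Others bid (4, 4): truth gives 13; no alternative beats it.
Others bid (4, 5): truth gives 13; no alternative beats it.
(Checking all 16 profiles: 4 have a profitable deviation, 12 do not.)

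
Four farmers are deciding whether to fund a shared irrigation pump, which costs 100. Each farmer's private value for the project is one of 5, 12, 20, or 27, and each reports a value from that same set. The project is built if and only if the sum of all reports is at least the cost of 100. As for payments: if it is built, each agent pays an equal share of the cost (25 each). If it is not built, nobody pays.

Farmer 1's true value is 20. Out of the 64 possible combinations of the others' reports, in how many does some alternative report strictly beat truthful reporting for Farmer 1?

Others report (27, 27, 27): truth gives -5; report 5 gives 0 > -5. Violating.
Others report (5, 5, 5): truth gives 0; no alternative beats it.
Others report (5, 5, 12): truth gives 0; no alternative beats it.
(Checking all 64 profiles: 1 has a profitable deviation, 63 do not.)

1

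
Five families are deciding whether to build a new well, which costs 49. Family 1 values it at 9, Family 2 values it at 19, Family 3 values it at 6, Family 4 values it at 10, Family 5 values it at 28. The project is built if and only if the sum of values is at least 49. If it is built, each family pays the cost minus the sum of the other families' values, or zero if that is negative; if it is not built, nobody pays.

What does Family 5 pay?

Total value 72 ≥ cost 49, so the project is built.
The other families' values sum to 44.
Cost minus that sum is 49 - 44 = 5.

5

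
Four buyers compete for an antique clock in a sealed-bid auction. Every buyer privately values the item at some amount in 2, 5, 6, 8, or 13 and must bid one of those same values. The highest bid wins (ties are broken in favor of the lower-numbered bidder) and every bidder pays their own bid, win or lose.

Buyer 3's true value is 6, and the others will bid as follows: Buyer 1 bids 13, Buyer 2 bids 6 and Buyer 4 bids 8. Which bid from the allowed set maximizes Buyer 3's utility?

2

Bid 2: loses but pays 2, utility -2.
Bid 5: loses but pays 5, utility -5.
Bid 6: loses but pays 6, utility -6.
Bid 8: loses but pays 8, utility -8.
Bid 13: loses but pays 13, utility -13.
The best choice is 2 with utility -2.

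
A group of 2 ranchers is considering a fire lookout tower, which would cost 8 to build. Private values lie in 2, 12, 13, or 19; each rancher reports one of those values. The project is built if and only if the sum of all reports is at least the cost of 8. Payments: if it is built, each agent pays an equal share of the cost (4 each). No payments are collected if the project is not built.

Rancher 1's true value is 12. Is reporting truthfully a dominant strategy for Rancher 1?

Check each profile of the others' reports and compare truth against every alternative report.
Others report (2): truth gives 8, best alternative gives 8.
Others report (12): truth gives 8, best alternative gives 8.
Others report (13): truth gives 8, best alternative gives 8.
Others report (19): truth gives 8, best alternative gives 8.
In every case the truthful report is at least as good as any alternative, so it is a dominant strategy.

Yes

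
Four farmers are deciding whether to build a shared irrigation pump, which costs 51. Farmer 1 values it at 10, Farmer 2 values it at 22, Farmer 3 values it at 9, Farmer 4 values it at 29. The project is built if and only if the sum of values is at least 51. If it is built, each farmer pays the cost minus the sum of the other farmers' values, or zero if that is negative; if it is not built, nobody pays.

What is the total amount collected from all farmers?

Total value 70 ≥ cost 51, so it is built.
Farmer 1: others sum to 60; max(0, 51 - 60) = 0.
Farmer 2: others sum to 48; max(0, 51 - 48) = 3.
Farmer 3: others sum to 61; max(0, 51 - 61) = 0.
Farmer 4: others sum to 41; max(0, 51 - 41) = 10.
Total collected = 0 + 3 + 0 + 10 = 13.

13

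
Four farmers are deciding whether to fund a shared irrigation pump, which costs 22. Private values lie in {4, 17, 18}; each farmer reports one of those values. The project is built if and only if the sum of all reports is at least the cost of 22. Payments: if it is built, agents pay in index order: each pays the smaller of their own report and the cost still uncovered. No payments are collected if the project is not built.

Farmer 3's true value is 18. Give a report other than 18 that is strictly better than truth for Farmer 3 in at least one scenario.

Suppose Farmer 1 reports 4, Farmer 2 reports 4 and Farmer 4 reports 17.
Report 18: project built, pays 14, utility 18 - 14 = 4.
Report 4: project built, pays 4, utility 18 - 4 = 14.
So reporting 4 beats truth here (14 > 4).

4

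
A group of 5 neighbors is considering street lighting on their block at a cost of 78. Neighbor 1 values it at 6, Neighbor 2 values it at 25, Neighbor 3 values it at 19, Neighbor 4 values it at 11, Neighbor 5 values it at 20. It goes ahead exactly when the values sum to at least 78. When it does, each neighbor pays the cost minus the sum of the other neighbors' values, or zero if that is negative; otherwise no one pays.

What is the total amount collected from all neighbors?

66

Total value 81 ≥ cost 78, so it is built.
Neighbor 1: others sum to 75; max(0, 78 - 75) = 3.
Neighbor 2: others sum to 56; max(0, 78 - 56) = 22.
Neighbor 3: others sum to 62; max(0, 78 - 62) = 16.
Neighbor 4: others sum to 70; max(0, 78 - 70) = 8.
Neighbor 5: others sum to 61; max(0, 78 - 61) = 17.
Total collected = 3 + 22 + 16 + 8 + 17 = 66.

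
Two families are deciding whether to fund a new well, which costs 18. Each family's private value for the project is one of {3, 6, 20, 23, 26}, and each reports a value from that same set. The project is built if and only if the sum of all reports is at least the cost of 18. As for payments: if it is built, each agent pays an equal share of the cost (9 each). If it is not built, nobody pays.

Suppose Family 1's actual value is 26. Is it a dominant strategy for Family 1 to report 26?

Check each profile of the others' reports and compare truth against every alternative report.
Others report (3): truth gives 17, best alternative gives 17.
Others report (6): truth gives 17, best alternative gives 17.
Others report (20): truth gives 17, best alternative gives 17.
Others report (23): truth gives 17, best alternative gives 17.
Others report (26): truth gives 17, best alternative gives 17.
In every case the truthful report is at least as good as any alternative, so it is a dominant strategy.

Yes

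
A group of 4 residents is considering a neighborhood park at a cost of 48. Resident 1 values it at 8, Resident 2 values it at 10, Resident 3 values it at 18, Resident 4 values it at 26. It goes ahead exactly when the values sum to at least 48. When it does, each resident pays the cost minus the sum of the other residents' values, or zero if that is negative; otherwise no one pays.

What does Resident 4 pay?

Total value 62 ≥ cost 48, so the project is built.
The other residents' values sum to 36.
Cost minus that sum is 48 - 36 = 12.

12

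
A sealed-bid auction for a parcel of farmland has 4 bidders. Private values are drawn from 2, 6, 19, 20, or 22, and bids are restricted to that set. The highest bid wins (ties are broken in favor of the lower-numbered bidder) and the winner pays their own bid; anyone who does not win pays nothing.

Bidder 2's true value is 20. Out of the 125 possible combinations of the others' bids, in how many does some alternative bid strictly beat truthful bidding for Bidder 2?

18

Others bid (2, 2, 2): truth gives 0; bid 6 gives 14 > 0. Violating.
Others bid (2, 2, 6): truth gives 0; bid 6 gives 14 > 0. Violating.
Others bid (2, 2, 19): truth gives 0; bid 19 gives 1 > 0. Violating.
Others bid (2, 6, 2): truth gives 0; bid 6 gives 14 > 0. Violating.
Others bid (2, 2, 20): truth gives 0; no alternative beats it.
Others bid (2, 2, 22): truth gives 0; no alternative beats it.
(Checking all 125 profiles: 18 have a profitable deviation, 107 do not.)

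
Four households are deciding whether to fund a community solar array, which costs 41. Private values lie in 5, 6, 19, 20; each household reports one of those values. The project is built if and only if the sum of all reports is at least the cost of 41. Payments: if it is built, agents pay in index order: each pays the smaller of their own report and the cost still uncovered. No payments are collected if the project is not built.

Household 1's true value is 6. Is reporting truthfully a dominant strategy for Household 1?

No

Consider the case where Household 2 reports 5, Household 3 reports 19 and Household 4 reports 19.
Truthful report 6: project built, pays 6, utility 6 - 6 = 0.
Report 5 instead: project built, pays 5, utility 6 - 5 = 1.
Since 1 > 0, reporting 5 is strictly better here, so truthful reporting is not dominant.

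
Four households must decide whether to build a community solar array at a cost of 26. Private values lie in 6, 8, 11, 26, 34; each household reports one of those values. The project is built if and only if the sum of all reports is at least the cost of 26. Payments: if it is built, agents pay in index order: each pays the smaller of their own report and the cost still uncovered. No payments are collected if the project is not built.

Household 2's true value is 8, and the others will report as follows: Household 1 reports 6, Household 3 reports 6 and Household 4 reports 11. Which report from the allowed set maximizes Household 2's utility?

Report 6: project built, pays 6, utility 8 - 6 = 2.
Report 8: project built, pays 8, utility 8 - 8 = 0.
Report 11: project built, pays 11, utility 8 - 11 = -3.
Report 26: project built, pays 20, utility 8 - 20 = -12.
Report 34: project built, pays 20, utility 8 - 20 = -12.
The best choice is 6 with utility 2.

6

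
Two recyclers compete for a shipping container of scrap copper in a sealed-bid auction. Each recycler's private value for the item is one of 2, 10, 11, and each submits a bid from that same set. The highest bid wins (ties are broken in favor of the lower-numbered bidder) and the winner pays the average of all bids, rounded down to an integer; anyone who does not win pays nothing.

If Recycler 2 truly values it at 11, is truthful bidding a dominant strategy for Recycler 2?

Yes

Check each profile of the others' bids and compare truth against every alternative bid.
Others bid (10): truth gives 1, best alternative gives 0.
Others bid (2): truth gives 5, best alternative gives 5.
Others bid (11): truth gives 0, best alternative gives 0.
In every case the truthful bid is at least as good as any alternative, so it is a dominant strategy.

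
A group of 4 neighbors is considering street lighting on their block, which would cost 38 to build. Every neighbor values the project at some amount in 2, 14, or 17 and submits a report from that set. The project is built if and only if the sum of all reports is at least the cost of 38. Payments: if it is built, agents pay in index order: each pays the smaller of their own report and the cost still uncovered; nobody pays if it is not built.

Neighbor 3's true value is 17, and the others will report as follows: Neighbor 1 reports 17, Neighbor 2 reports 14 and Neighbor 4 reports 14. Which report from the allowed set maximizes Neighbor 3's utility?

2

Report 2: project built, pays 2, utility 17 - 2 = 15.
Report 14: project built, pays 7, utility 17 - 7 = 10.
Report 17: project built, pays 7, utility 17 - 7 = 10.
The best choice is 2 with utility 15.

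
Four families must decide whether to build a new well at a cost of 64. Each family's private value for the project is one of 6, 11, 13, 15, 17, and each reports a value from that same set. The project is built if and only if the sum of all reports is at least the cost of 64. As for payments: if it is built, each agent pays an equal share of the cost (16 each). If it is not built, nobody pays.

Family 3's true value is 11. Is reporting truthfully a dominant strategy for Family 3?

Check each profile of the others' reports and compare truth against every alternative report.
Others report (6, 6, 6): truth gives 0, best alternative gives 0.
Others report (6, 6, 11): truth gives 0, best alternative gives 0.
Others report (6, 6, 13): truth gives 0, best alternative gives 0.
Others report (6, 6, 15): truth gives 0, best alternative gives 0.
Others report (6, 6, 17): truth gives 0, best alternative gives 0.
Others report (6, 11, 6): truth gives 0, best alternative gives 0.
(Remaining 119 profiles checked similarly; truth is weakly best in each.)
In every case the truthful report is at least as good as any alternative, so it is a dominant strategy.

Yes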